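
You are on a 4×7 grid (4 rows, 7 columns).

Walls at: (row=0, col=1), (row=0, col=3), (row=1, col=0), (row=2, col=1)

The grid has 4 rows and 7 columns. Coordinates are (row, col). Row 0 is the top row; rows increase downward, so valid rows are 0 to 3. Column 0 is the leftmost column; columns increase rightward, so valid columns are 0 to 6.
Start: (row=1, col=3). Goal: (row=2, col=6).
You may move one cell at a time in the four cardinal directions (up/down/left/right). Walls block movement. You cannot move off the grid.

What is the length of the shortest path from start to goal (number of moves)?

Answer: Shortest path length: 4

Derivation:
BFS from (row=1, col=3) until reaching (row=2, col=6):
  Distance 0: (row=1, col=3)
  Distance 1: (row=1, col=2), (row=1, col=4), (row=2, col=3)
  Distance 2: (row=0, col=2), (row=0, col=4), (row=1, col=1), (row=1, col=5), (row=2, col=2), (row=2, col=4), (row=3, col=3)
  Distance 3: (row=0, col=5), (row=1, col=6), (row=2, col=5), (row=3, col=2), (row=3, col=4)
  Distance 4: (row=0, col=6), (row=2, col=6), (row=3, col=1), (row=3, col=5)  <- goal reached here
One shortest path (4 moves): (row=1, col=3) -> (row=1, col=4) -> (row=1, col=5) -> (row=1, col=6) -> (row=2, col=6)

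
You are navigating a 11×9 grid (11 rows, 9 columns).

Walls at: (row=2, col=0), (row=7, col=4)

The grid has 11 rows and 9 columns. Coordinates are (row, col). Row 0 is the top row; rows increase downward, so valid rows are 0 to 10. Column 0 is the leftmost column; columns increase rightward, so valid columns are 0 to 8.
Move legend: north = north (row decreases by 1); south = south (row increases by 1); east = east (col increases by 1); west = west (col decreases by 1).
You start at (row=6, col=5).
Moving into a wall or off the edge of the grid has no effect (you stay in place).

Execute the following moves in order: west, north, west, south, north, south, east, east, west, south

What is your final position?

Answer: Final position: (row=6, col=4)

Derivation:
Start: (row=6, col=5)
  west (west): (row=6, col=5) -> (row=6, col=4)
  north (north): (row=6, col=4) -> (row=5, col=4)
  west (west): (row=5, col=4) -> (row=5, col=3)
  south (south): (row=5, col=3) -> (row=6, col=3)
  north (north): (row=6, col=3) -> (row=5, col=3)
  south (south): (row=5, col=3) -> (row=6, col=3)
  east (east): (row=6, col=3) -> (row=6, col=4)
  east (east): (row=6, col=4) -> (row=6, col=5)
  west (west): (row=6, col=5) -> (row=6, col=4)
  south (south): blocked, stay at (row=6, col=4)
Final: (row=6, col=4)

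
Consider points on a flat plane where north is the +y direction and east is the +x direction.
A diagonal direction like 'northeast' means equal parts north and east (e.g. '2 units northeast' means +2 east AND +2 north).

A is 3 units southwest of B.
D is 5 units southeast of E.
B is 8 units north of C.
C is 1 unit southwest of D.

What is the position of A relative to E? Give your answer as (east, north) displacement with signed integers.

Answer: A is at (east=1, north=-1) relative to E.

Derivation:
Place E at the origin (east=0, north=0).
  D is 5 units southeast of E: delta (east=+5, north=-5); D at (east=5, north=-5).
  C is 1 unit southwest of D: delta (east=-1, north=-1); C at (east=4, north=-6).
  B is 8 units north of C: delta (east=+0, north=+8); B at (east=4, north=2).
  A is 3 units southwest of B: delta (east=-3, north=-3); A at (east=1, north=-1).
Therefore A relative to E: (east=1, north=-1).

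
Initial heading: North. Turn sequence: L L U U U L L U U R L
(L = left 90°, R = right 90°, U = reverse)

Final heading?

Start: North
  L (left (90° counter-clockwise)) -> West
  L (left (90° counter-clockwise)) -> South
  U (U-turn (180°)) -> North
  U (U-turn (180°)) -> South
  U (U-turn (180°)) -> North
  L (left (90° counter-clockwise)) -> West
  L (left (90° counter-clockwise)) -> South
  U (U-turn (180°)) -> North
  U (U-turn (180°)) -> South
  R (right (90° clockwise)) -> West
  L (left (90° counter-clockwise)) -> South
Final: South

Answer: Final heading: South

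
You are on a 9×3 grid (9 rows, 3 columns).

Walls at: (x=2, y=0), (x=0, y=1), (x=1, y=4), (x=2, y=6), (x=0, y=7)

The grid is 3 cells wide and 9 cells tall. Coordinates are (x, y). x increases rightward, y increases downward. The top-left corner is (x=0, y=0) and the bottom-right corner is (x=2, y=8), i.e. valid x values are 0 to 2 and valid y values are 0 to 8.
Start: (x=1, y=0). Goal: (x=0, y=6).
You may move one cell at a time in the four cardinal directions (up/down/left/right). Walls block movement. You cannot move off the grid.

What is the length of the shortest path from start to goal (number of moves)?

BFS from (x=1, y=0) until reaching (x=0, y=6):
  Distance 0: (x=1, y=0)
  Distance 1: (x=0, y=0), (x=1, y=1)
  Distance 2: (x=2, y=1), (x=1, y=2)
  Distance 3: (x=0, y=2), (x=2, y=2), (x=1, y=3)
  Distance 4: (x=0, y=3), (x=2, y=3)
  Distance 5: (x=0, y=4), (x=2, y=4)
  Distance 6: (x=0, y=5), (x=2, y=5)
  Distance 7: (x=1, y=5), (x=0, y=6)  <- goal reached here
One shortest path (7 moves): (x=1, y=0) -> (x=1, y=1) -> (x=1, y=2) -> (x=0, y=2) -> (x=0, y=3) -> (x=0, y=4) -> (x=0, y=5) -> (x=0, y=6)

Answer: Shortest path length: 7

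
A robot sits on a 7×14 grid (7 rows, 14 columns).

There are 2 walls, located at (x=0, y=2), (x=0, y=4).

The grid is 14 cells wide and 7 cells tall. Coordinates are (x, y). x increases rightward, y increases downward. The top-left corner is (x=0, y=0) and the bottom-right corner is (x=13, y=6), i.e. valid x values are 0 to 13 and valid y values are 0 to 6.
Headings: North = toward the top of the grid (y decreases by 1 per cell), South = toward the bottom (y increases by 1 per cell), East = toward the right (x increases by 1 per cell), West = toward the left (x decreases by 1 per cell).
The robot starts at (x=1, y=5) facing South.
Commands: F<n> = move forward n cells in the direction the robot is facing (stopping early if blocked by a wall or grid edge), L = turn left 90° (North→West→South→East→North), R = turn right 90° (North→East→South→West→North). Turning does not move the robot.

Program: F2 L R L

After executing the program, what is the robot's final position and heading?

Answer: Final position: (x=1, y=6), facing East

Derivation:
Start: (x=1, y=5), facing South
  F2: move forward 1/2 (blocked), now at (x=1, y=6)
  L: turn left, now facing East
  R: turn right, now facing South
  L: turn left, now facing East
Final: (x=1, y=6), facing East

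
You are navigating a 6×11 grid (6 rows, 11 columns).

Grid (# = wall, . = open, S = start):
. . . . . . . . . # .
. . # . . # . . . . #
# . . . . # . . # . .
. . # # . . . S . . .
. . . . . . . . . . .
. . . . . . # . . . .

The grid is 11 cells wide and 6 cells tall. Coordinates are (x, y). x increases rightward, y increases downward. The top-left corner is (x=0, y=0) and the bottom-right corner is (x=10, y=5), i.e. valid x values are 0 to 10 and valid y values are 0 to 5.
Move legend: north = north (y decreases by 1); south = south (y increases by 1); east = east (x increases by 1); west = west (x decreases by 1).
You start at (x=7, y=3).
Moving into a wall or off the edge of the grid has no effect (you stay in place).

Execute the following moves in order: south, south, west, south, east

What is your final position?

Answer: Final position: (x=8, y=5)

Derivation:
Start: (x=7, y=3)
  south (south): (x=7, y=3) -> (x=7, y=4)
  south (south): (x=7, y=4) -> (x=7, y=5)
  west (west): blocked, stay at (x=7, y=5)
  south (south): blocked, stay at (x=7, y=5)
  east (east): (x=7, y=5) -> (x=8, y=5)
Final: (x=8, y=5)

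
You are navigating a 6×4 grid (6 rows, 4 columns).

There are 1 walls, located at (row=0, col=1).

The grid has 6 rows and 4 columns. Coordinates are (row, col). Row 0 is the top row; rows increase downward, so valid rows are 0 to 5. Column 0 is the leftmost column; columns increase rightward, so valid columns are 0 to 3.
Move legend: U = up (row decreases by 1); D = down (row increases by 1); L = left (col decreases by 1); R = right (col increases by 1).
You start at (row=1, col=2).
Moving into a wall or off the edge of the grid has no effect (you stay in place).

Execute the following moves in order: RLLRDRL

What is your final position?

Start: (row=1, col=2)
  R (right): (row=1, col=2) -> (row=1, col=3)
  L (left): (row=1, col=3) -> (row=1, col=2)
  L (left): (row=1, col=2) -> (row=1, col=1)
  R (right): (row=1, col=1) -> (row=1, col=2)
  D (down): (row=1, col=2) -> (row=2, col=2)
  R (right): (row=2, col=2) -> (row=2, col=3)
  L (left): (row=2, col=3) -> (row=2, col=2)
Final: (row=2, col=2)

Answer: Final position: (row=2, col=2)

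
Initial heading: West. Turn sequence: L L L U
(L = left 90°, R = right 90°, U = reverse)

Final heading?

Answer: Final heading: South

Derivation:
Start: West
  L (left (90° counter-clockwise)) -> South
  L (left (90° counter-clockwise)) -> East
  L (left (90° counter-clockwise)) -> North
  U (U-turn (180°)) -> South
Final: South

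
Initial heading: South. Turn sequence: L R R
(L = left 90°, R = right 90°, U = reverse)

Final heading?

Start: South
  L (left (90° counter-clockwise)) -> East
  R (right (90° clockwise)) -> South
  R (right (90° clockwise)) -> West
Final: West

Answer: Final heading: West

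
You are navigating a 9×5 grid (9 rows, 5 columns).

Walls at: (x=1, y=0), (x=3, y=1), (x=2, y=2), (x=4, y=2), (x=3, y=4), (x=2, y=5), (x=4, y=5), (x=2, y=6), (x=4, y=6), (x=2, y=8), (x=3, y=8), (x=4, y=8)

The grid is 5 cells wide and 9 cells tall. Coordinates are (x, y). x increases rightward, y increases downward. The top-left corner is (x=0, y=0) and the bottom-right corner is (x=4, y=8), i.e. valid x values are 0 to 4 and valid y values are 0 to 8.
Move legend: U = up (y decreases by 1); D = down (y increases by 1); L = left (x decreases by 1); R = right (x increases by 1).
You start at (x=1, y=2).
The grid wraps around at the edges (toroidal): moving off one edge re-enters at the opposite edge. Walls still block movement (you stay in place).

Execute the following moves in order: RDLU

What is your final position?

Start: (x=1, y=2)
  R (right): blocked, stay at (x=1, y=2)
  D (down): (x=1, y=2) -> (x=1, y=3)
  L (left): (x=1, y=3) -> (x=0, y=3)
  U (up): (x=0, y=3) -> (x=0, y=2)
Final: (x=0, y=2)

Answer: Final position: (x=0, y=2)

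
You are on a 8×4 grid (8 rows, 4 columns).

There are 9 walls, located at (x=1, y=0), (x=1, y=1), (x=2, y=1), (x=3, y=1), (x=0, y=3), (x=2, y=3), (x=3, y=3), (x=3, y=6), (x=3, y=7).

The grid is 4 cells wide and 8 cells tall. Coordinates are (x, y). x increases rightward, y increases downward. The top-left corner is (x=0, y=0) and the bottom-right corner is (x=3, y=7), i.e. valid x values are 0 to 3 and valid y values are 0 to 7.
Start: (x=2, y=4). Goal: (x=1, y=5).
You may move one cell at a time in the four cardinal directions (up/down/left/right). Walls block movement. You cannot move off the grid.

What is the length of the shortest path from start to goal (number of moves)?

BFS from (x=2, y=4) until reaching (x=1, y=5):
  Distance 0: (x=2, y=4)
  Distance 1: (x=1, y=4), (x=3, y=4), (x=2, y=5)
  Distance 2: (x=1, y=3), (x=0, y=4), (x=1, y=5), (x=3, y=5), (x=2, y=6)  <- goal reached here
One shortest path (2 moves): (x=2, y=4) -> (x=1, y=4) -> (x=1, y=5)

Answer: Shortest path length: 2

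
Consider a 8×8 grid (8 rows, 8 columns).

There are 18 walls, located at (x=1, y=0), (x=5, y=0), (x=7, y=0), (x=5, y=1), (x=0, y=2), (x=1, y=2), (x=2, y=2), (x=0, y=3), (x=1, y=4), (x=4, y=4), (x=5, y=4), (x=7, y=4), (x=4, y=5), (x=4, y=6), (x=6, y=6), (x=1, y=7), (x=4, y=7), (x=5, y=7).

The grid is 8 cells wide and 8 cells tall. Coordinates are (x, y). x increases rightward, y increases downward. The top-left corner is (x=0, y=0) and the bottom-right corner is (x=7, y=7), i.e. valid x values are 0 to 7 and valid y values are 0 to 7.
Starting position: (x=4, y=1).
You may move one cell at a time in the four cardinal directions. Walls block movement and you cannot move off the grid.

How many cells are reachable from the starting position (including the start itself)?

BFS flood-fill from (x=4, y=1):
  Distance 0: (x=4, y=1)
  Distance 1: (x=4, y=0), (x=3, y=1), (x=4, y=2)
  Distance 2: (x=3, y=0), (x=2, y=1), (x=3, y=2), (x=5, y=2), (x=4, y=3)
  Distance 3: (x=2, y=0), (x=1, y=1), (x=6, y=2), (x=3, y=3), (x=5, y=3)
  Distance 4: (x=0, y=1), (x=6, y=1), (x=7, y=2), (x=2, y=3), (x=6, y=3), (x=3, y=4)
  Distance 5: (x=0, y=0), (x=6, y=0), (x=7, y=1), (x=1, y=3), (x=7, y=3), (x=2, y=4), (x=6, y=4), (x=3, y=5)
  Distance 6: (x=2, y=5), (x=6, y=5), (x=3, y=6)
  Distance 7: (x=1, y=5), (x=5, y=5), (x=7, y=5), (x=2, y=6), (x=3, y=7)
  Distance 8: (x=0, y=5), (x=1, y=6), (x=5, y=6), (x=7, y=6), (x=2, y=7)
  Distance 9: (x=0, y=4), (x=0, y=6), (x=7, y=7)
  Distance 10: (x=0, y=7), (x=6, y=7)
Total reachable: 46 (grid has 46 open cells total)

Answer: Reachable cells: 46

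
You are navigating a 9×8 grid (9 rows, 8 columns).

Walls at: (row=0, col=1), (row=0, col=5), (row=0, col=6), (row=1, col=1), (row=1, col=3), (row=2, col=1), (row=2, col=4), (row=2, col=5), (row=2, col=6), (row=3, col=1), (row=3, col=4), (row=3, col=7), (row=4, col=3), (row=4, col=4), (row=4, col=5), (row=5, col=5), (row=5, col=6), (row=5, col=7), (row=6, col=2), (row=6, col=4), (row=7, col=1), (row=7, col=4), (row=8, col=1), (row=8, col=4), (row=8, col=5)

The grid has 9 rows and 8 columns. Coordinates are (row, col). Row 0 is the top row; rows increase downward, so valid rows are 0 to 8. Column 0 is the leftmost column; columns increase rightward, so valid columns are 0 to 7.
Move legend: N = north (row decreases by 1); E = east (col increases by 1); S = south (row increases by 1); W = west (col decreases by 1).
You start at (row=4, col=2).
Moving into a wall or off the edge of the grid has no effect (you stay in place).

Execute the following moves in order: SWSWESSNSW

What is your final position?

Start: (row=4, col=2)
  S (south): (row=4, col=2) -> (row=5, col=2)
  W (west): (row=5, col=2) -> (row=5, col=1)
  S (south): (row=5, col=1) -> (row=6, col=1)
  W (west): (row=6, col=1) -> (row=6, col=0)
  E (east): (row=6, col=0) -> (row=6, col=1)
  S (south): blocked, stay at (row=6, col=1)
  S (south): blocked, stay at (row=6, col=1)
  N (north): (row=6, col=1) -> (row=5, col=1)
  S (south): (row=5, col=1) -> (row=6, col=1)
  W (west): (row=6, col=1) -> (row=6, col=0)
Final: (row=6, col=0)

Answer: Final position: (row=6, col=0)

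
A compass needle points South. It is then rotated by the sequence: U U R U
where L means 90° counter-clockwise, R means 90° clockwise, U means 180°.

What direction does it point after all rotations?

Start: South
  U (U-turn (180°)) -> North
  U (U-turn (180°)) -> South
  R (right (90° clockwise)) -> West
  U (U-turn (180°)) -> East
Final: East

Answer: Final heading: East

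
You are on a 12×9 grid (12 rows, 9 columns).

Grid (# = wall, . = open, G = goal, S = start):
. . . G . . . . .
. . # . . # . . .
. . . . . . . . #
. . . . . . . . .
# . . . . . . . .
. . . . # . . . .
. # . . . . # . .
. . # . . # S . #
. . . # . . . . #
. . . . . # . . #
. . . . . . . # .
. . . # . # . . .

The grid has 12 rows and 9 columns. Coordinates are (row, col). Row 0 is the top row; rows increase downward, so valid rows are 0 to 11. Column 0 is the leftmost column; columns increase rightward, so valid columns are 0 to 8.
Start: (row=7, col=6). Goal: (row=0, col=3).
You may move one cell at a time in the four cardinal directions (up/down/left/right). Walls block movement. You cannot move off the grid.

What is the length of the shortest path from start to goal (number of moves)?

Answer: Shortest path length: 12

Derivation:
BFS from (row=7, col=6) until reaching (row=0, col=3):
  Distance 0: (row=7, col=6)
  Distance 1: (row=7, col=7), (row=8, col=6)
  Distance 2: (row=6, col=7), (row=8, col=5), (row=8, col=7), (row=9, col=6)
  Distance 3: (row=5, col=7), (row=6, col=8), (row=8, col=4), (row=9, col=7), (row=10, col=6)
  Distance 4: (row=4, col=7), (row=5, col=6), (row=5, col=8), (row=7, col=4), (row=9, col=4), (row=10, col=5), (row=11, col=6)
  Distance 5: (row=3, col=7), (row=4, col=6), (row=4, col=8), (row=5, col=5), (row=6, col=4), (row=7, col=3), (row=9, col=3), (row=10, col=4), (row=11, col=7)
  Distance 6: (row=2, col=7), (row=3, col=6), (row=3, col=8), (row=4, col=5), (row=6, col=3), (row=6, col=5), (row=9, col=2), (row=10, col=3), (row=11, col=4), (row=11, col=8)
  Distance 7: (row=1, col=7), (row=2, col=6), (row=3, col=5), (row=4, col=4), (row=5, col=3), (row=6, col=2), (row=8, col=2), (row=9, col=1), (row=10, col=2), (row=10, col=8)
  Distance 8: (row=0, col=7), (row=1, col=6), (row=1, col=8), (row=2, col=5), (row=3, col=4), (row=4, col=3), (row=5, col=2), (row=8, col=1), (row=9, col=0), (row=10, col=1), (row=11, col=2)
  Distance 9: (row=0, col=6), (row=0, col=8), (row=2, col=4), (row=3, col=3), (row=4, col=2), (row=5, col=1), (row=7, col=1), (row=8, col=0), (row=10, col=0), (row=11, col=1)
  Distance 10: (row=0, col=5), (row=1, col=4), (row=2, col=3), (row=3, col=2), (row=4, col=1), (row=5, col=0), (row=7, col=0), (row=11, col=0)
  Distance 11: (row=0, col=4), (row=1, col=3), (row=2, col=2), (row=3, col=1), (row=6, col=0)
  Distance 12: (row=0, col=3), (row=2, col=1), (row=3, col=0)  <- goal reached here
One shortest path (12 moves): (row=7, col=6) -> (row=8, col=6) -> (row=8, col=5) -> (row=8, col=4) -> (row=7, col=4) -> (row=7, col=3) -> (row=6, col=3) -> (row=5, col=3) -> (row=4, col=3) -> (row=3, col=3) -> (row=2, col=3) -> (row=1, col=3) -> (row=0, col=3)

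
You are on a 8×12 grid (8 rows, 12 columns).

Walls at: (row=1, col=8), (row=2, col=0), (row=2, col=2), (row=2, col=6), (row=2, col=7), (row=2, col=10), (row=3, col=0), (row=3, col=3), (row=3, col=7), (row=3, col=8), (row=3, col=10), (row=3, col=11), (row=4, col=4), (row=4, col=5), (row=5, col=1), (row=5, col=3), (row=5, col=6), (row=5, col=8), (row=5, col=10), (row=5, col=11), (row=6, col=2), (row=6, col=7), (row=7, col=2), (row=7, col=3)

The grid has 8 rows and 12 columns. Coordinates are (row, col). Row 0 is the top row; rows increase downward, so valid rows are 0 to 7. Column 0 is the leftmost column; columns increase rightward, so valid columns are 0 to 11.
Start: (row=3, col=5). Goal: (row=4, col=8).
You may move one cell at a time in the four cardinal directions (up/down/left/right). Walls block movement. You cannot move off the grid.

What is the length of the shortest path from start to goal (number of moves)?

Answer: Shortest path length: 4

Derivation:
BFS from (row=3, col=5) until reaching (row=4, col=8):
  Distance 0: (row=3, col=5)
  Distance 1: (row=2, col=5), (row=3, col=4), (row=3, col=6)
  Distance 2: (row=1, col=5), (row=2, col=4), (row=4, col=6)
  Distance 3: (row=0, col=5), (row=1, col=4), (row=1, col=6), (row=2, col=3), (row=4, col=7)
  Distance 4: (row=0, col=4), (row=0, col=6), (row=1, col=3), (row=1, col=7), (row=4, col=8), (row=5, col=7)  <- goal reached here
One shortest path (4 moves): (row=3, col=5) -> (row=3, col=6) -> (row=4, col=6) -> (row=4, col=7) -> (row=4, col=8)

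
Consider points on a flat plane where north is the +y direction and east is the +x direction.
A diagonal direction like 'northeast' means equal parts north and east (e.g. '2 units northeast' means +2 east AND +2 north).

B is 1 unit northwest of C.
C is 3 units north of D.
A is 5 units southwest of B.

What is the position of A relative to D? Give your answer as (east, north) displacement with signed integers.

Answer: A is at (east=-6, north=-1) relative to D.

Derivation:
Place D at the origin (east=0, north=0).
  C is 3 units north of D: delta (east=+0, north=+3); C at (east=0, north=3).
  B is 1 unit northwest of C: delta (east=-1, north=+1); B at (east=-1, north=4).
  A is 5 units southwest of B: delta (east=-5, north=-5); A at (east=-6, north=-1).
Therefore A relative to D: (east=-6, north=-1).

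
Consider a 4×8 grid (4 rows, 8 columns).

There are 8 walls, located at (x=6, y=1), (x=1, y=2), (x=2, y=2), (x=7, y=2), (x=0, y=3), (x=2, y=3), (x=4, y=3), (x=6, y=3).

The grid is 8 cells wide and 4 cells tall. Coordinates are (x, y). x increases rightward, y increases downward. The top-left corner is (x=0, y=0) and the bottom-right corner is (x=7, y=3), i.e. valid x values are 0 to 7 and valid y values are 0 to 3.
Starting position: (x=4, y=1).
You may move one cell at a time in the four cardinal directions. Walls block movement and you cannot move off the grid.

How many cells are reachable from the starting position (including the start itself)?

BFS flood-fill from (x=4, y=1):
  Distance 0: (x=4, y=1)
  Distance 1: (x=4, y=0), (x=3, y=1), (x=5, y=1), (x=4, y=2)
  Distance 2: (x=3, y=0), (x=5, y=0), (x=2, y=1), (x=3, y=2), (x=5, y=2)
  Distance 3: (x=2, y=0), (x=6, y=0), (x=1, y=1), (x=6, y=2), (x=3, y=3), (x=5, y=3)
  Distance 4: (x=1, y=0), (x=7, y=0), (x=0, y=1)
  Distance 5: (x=0, y=0), (x=7, y=1), (x=0, y=2)
Total reachable: 22 (grid has 24 open cells total)

Answer: Reachable cells: 22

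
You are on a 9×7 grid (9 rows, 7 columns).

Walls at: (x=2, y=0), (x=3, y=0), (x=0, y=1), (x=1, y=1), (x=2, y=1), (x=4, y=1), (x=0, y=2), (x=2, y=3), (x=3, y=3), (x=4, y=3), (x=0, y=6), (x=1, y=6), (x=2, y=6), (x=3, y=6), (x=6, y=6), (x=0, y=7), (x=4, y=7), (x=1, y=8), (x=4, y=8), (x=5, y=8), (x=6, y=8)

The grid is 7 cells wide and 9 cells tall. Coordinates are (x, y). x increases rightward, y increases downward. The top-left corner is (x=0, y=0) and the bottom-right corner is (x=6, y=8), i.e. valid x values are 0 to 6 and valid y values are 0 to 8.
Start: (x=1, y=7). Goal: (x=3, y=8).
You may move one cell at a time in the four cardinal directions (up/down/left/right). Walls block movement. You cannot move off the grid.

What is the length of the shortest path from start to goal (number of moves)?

Answer: Shortest path length: 3

Derivation:
BFS from (x=1, y=7) until reaching (x=3, y=8):
  Distance 0: (x=1, y=7)
  Distance 1: (x=2, y=7)
  Distance 2: (x=3, y=7), (x=2, y=8)
  Distance 3: (x=3, y=8)  <- goal reached here
One shortest path (3 moves): (x=1, y=7) -> (x=2, y=7) -> (x=3, y=7) -> (x=3, y=8)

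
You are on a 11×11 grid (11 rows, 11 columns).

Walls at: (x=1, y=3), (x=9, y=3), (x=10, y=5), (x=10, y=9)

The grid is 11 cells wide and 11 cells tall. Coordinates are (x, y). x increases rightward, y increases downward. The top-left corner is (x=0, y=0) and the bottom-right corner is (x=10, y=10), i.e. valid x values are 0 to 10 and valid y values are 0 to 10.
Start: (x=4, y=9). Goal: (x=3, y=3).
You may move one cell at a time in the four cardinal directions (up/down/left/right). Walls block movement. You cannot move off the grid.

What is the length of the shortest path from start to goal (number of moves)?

Answer: Shortest path length: 7

Derivation:
BFS from (x=4, y=9) until reaching (x=3, y=3):
  Distance 0: (x=4, y=9)
  Distance 1: (x=4, y=8), (x=3, y=9), (x=5, y=9), (x=4, y=10)
  Distance 2: (x=4, y=7), (x=3, y=8), (x=5, y=8), (x=2, y=9), (x=6, y=9), (x=3, y=10), (x=5, y=10)
  Distance 3: (x=4, y=6), (x=3, y=7), (x=5, y=7), (x=2, y=8), (x=6, y=8), (x=1, y=9), (x=7, y=9), (x=2, y=10), (x=6, y=10)
  Distance 4: (x=4, y=5), (x=3, y=6), (x=5, y=6), (x=2, y=7), (x=6, y=7), (x=1, y=8), (x=7, y=8), (x=0, y=9), (x=8, y=9), (x=1, y=10), (x=7, y=10)
  Distance 5: (x=4, y=4), (x=3, y=5), (x=5, y=5), (x=2, y=6), (x=6, y=6), (x=1, y=7), (x=7, y=7), (x=0, y=8), (x=8, y=8), (x=9, y=9), (x=0, y=10), (x=8, y=10)
  Distance 6: (x=4, y=3), (x=3, y=4), (x=5, y=4), (x=2, y=5), (x=6, y=5), (x=1, y=6), (x=7, y=6), (x=0, y=7), (x=8, y=7), (x=9, y=8), (x=9, y=10)
  Distance 7: (x=4, y=2), (x=3, y=3), (x=5, y=3), (x=2, y=4), (x=6, y=4), (x=1, y=5), (x=7, y=5), (x=0, y=6), (x=8, y=6), (x=9, y=7), (x=10, y=8), (x=10, y=10)  <- goal reached here
One shortest path (7 moves): (x=4, y=9) -> (x=3, y=9) -> (x=3, y=8) -> (x=3, y=7) -> (x=3, y=6) -> (x=3, y=5) -> (x=3, y=4) -> (x=3, y=3)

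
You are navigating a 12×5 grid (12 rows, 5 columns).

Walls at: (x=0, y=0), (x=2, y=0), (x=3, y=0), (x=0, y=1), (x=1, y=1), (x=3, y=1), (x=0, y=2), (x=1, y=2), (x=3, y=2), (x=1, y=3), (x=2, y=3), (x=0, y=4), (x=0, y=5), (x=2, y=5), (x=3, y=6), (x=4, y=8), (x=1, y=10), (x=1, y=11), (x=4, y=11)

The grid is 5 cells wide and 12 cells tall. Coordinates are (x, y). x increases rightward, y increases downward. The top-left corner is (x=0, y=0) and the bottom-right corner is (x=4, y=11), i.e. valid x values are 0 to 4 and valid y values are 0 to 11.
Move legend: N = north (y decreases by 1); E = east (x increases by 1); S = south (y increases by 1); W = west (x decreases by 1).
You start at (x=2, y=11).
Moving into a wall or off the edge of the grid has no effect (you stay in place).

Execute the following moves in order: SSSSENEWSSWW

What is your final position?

Answer: Final position: (x=2, y=11)

Derivation:
Start: (x=2, y=11)
  [×4]S (south): blocked, stay at (x=2, y=11)
  E (east): (x=2, y=11) -> (x=3, y=11)
  N (north): (x=3, y=11) -> (x=3, y=10)
  E (east): (x=3, y=10) -> (x=4, y=10)
  W (west): (x=4, y=10) -> (x=3, y=10)
  S (south): (x=3, y=10) -> (x=3, y=11)
  S (south): blocked, stay at (x=3, y=11)
  W (west): (x=3, y=11) -> (x=2, y=11)
  W (west): blocked, stay at (x=2, y=11)
Final: (x=2, y=11)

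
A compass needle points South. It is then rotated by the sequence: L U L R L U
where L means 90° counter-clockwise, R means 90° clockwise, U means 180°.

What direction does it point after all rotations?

Answer: Final heading: North

Derivation:
Start: South
  L (left (90° counter-clockwise)) -> East
  U (U-turn (180°)) -> West
  L (left (90° counter-clockwise)) -> South
  R (right (90° clockwise)) -> West
  L (left (90° counter-clockwise)) -> South
  U (U-turn (180°)) -> North
Final: North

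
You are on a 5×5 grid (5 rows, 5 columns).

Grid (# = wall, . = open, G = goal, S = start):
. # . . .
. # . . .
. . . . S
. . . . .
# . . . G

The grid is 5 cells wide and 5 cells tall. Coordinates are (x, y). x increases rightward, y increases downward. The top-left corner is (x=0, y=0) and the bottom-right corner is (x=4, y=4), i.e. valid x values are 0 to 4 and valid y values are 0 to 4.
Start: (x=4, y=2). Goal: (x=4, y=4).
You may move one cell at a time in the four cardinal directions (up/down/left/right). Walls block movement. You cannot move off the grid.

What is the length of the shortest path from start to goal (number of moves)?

BFS from (x=4, y=2) until reaching (x=4, y=4):
  Distance 0: (x=4, y=2)
  Distance 1: (x=4, y=1), (x=3, y=2), (x=4, y=3)
  Distance 2: (x=4, y=0), (x=3, y=1), (x=2, y=2), (x=3, y=3), (x=4, y=4)  <- goal reached here
One shortest path (2 moves): (x=4, y=2) -> (x=4, y=3) -> (x=4, y=4)

Answer: Shortest path length: 2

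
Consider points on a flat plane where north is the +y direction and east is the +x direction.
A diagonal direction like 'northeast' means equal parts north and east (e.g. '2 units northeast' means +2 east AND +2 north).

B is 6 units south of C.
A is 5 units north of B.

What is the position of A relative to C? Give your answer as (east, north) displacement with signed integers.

Answer: A is at (east=0, north=-1) relative to C.

Derivation:
Place C at the origin (east=0, north=0).
  B is 6 units south of C: delta (east=+0, north=-6); B at (east=0, north=-6).
  A is 5 units north of B: delta (east=+0, north=+5); A at (east=0, north=-1).
Therefore A relative to C: (east=0, north=-1).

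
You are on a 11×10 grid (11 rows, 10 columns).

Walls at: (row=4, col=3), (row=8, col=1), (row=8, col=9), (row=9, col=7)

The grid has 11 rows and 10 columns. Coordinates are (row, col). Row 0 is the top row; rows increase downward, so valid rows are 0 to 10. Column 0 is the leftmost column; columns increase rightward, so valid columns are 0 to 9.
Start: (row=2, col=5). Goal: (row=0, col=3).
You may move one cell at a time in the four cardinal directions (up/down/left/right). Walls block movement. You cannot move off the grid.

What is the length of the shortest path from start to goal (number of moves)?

BFS from (row=2, col=5) until reaching (row=0, col=3):
  Distance 0: (row=2, col=5)
  Distance 1: (row=1, col=5), (row=2, col=4), (row=2, col=6), (row=3, col=5)
  Distance 2: (row=0, col=5), (row=1, col=4), (row=1, col=6), (row=2, col=3), (row=2, col=7), (row=3, col=4), (row=3, col=6), (row=4, col=5)
  Distance 3: (row=0, col=4), (row=0, col=6), (row=1, col=3), (row=1, col=7), (row=2, col=2), (row=2, col=8), (row=3, col=3), (row=3, col=7), (row=4, col=4), (row=4, col=6), (row=5, col=5)
  Distance 4: (row=0, col=3), (row=0, col=7), (row=1, col=2), (row=1, col=8), (row=2, col=1), (row=2, col=9), (row=3, col=2), (row=3, col=8), (row=4, col=7), (row=5, col=4), (row=5, col=6), (row=6, col=5)  <- goal reached here
One shortest path (4 moves): (row=2, col=5) -> (row=2, col=4) -> (row=2, col=3) -> (row=1, col=3) -> (row=0, col=3)

Answer: Shortest path length: 4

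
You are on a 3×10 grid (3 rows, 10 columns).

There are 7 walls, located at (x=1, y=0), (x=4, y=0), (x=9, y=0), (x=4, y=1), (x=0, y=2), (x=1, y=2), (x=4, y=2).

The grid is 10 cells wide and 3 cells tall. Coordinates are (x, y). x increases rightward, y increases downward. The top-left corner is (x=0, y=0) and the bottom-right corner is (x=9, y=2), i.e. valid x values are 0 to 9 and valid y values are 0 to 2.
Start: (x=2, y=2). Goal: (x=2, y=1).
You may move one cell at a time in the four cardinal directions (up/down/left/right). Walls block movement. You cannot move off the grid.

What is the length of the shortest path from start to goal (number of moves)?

BFS from (x=2, y=2) until reaching (x=2, y=1):
  Distance 0: (x=2, y=2)
  Distance 1: (x=2, y=1), (x=3, y=2)  <- goal reached here
One shortest path (1 moves): (x=2, y=2) -> (x=2, y=1)

Answer: Shortest path length: 1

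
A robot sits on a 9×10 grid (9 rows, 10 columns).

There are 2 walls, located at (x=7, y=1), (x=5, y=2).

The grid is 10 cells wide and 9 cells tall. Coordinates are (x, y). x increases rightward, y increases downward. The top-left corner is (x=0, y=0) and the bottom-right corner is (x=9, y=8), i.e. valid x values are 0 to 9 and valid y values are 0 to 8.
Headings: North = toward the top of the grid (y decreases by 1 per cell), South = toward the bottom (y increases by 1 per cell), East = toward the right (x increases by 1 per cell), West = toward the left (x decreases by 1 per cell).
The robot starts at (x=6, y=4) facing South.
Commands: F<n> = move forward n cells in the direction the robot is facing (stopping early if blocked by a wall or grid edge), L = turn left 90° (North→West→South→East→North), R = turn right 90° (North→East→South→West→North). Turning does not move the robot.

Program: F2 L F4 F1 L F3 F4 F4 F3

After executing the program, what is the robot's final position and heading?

Start: (x=6, y=4), facing South
  F2: move forward 2, now at (x=6, y=6)
  L: turn left, now facing East
  F4: move forward 3/4 (blocked), now at (x=9, y=6)
  F1: move forward 0/1 (blocked), now at (x=9, y=6)
  L: turn left, now facing North
  F3: move forward 3, now at (x=9, y=3)
  F4: move forward 3/4 (blocked), now at (x=9, y=0)
  F4: move forward 0/4 (blocked), now at (x=9, y=0)
  F3: move forward 0/3 (blocked), now at (x=9, y=0)
Final: (x=9, y=0), facing North

Answer: Final position: (x=9, y=0), facing North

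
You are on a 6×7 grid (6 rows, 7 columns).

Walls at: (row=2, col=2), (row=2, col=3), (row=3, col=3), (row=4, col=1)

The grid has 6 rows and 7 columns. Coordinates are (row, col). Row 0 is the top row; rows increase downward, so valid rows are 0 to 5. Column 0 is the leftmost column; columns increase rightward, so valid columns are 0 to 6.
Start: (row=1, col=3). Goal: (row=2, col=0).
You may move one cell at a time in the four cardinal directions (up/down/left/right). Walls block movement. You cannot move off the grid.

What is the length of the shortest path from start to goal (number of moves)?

BFS from (row=1, col=3) until reaching (row=2, col=0):
  Distance 0: (row=1, col=3)
  Distance 1: (row=0, col=3), (row=1, col=2), (row=1, col=4)
  Distance 2: (row=0, col=2), (row=0, col=4), (row=1, col=1), (row=1, col=5), (row=2, col=4)
  Distance 3: (row=0, col=1), (row=0, col=5), (row=1, col=0), (row=1, col=6), (row=2, col=1), (row=2, col=5), (row=3, col=4)
  Distance 4: (row=0, col=0), (row=0, col=6), (row=2, col=0), (row=2, col=6), (row=3, col=1), (row=3, col=5), (row=4, col=4)  <- goal reached here
One shortest path (4 moves): (row=1, col=3) -> (row=1, col=2) -> (row=1, col=1) -> (row=1, col=0) -> (row=2, col=0)

Answer: Shortest path length: 4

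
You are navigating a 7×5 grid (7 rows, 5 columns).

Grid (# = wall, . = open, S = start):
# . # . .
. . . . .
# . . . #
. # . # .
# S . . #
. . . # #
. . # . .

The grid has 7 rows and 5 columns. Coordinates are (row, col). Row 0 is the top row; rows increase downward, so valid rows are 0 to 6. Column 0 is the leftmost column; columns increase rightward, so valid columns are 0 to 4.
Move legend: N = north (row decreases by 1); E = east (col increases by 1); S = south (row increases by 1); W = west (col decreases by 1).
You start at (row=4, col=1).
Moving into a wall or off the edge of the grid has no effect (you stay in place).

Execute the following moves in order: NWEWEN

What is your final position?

Answer: Final position: (row=3, col=2)

Derivation:
Start: (row=4, col=1)
  N (north): blocked, stay at (row=4, col=1)
  W (west): blocked, stay at (row=4, col=1)
  E (east): (row=4, col=1) -> (row=4, col=2)
  W (west): (row=4, col=2) -> (row=4, col=1)
  E (east): (row=4, col=1) -> (row=4, col=2)
  N (north): (row=4, col=2) -> (row=3, col=2)
Final: (row=3, col=2)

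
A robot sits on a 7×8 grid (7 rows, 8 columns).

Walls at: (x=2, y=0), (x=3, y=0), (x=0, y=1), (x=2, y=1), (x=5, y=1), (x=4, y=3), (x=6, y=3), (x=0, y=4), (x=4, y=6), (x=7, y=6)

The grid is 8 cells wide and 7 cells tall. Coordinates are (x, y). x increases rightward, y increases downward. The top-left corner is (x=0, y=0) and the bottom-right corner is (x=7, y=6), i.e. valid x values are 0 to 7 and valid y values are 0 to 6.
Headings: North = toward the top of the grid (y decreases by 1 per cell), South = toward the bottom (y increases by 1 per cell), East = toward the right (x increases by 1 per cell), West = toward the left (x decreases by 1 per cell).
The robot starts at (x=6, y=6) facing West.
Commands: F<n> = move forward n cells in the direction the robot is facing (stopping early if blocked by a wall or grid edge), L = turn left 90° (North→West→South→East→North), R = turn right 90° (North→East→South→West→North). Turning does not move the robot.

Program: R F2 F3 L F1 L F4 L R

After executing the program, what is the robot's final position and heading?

Answer: Final position: (x=5, y=6), facing South

Derivation:
Start: (x=6, y=6), facing West
  R: turn right, now facing North
  F2: move forward 2, now at (x=6, y=4)
  F3: move forward 0/3 (blocked), now at (x=6, y=4)
  L: turn left, now facing West
  F1: move forward 1, now at (x=5, y=4)
  L: turn left, now facing South
  F4: move forward 2/4 (blocked), now at (x=5, y=6)
  L: turn left, now facing East
  R: turn right, now facing South
Final: (x=5, y=6), facing South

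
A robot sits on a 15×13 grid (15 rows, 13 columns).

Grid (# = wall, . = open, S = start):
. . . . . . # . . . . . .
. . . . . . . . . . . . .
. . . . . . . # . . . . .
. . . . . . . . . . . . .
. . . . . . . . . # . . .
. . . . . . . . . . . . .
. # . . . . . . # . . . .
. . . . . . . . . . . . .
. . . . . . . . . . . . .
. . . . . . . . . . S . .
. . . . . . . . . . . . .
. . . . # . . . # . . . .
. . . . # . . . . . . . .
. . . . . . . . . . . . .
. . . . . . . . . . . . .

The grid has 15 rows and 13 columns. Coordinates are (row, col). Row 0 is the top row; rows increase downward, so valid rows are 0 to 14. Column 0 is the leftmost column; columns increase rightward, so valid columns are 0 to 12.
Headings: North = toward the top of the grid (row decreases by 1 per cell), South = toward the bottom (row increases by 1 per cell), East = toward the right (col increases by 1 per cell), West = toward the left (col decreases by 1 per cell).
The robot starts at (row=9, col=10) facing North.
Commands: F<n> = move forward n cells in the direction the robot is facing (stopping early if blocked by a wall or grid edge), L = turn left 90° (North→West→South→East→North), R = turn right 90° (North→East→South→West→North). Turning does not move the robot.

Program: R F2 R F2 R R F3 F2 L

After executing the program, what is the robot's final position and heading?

Answer: Final position: (row=6, col=12), facing West

Derivation:
Start: (row=9, col=10), facing North
  R: turn right, now facing East
  F2: move forward 2, now at (row=9, col=12)
  R: turn right, now facing South
  F2: move forward 2, now at (row=11, col=12)
  R: turn right, now facing West
  R: turn right, now facing North
  F3: move forward 3, now at (row=8, col=12)
  F2: move forward 2, now at (row=6, col=12)
  L: turn left, now facing West
Final: (row=6, col=12), facing West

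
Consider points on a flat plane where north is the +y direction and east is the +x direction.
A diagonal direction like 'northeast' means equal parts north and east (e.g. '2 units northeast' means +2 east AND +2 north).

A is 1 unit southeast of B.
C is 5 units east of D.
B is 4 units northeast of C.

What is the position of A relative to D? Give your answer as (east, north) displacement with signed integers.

Answer: A is at (east=10, north=3) relative to D.

Derivation:
Place D at the origin (east=0, north=0).
  C is 5 units east of D: delta (east=+5, north=+0); C at (east=5, north=0).
  B is 4 units northeast of C: delta (east=+4, north=+4); B at (east=9, north=4).
  A is 1 unit southeast of B: delta (east=+1, north=-1); A at (east=10, north=3).
Therefore A relative to D: (east=10, north=3).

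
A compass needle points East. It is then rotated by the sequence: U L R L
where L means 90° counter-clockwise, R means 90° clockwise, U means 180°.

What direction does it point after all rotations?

Start: East
  U (U-turn (180°)) -> West
  L (left (90° counter-clockwise)) -> South
  R (right (90° clockwise)) -> West
  L (left (90° counter-clockwise)) -> South
Final: South

Answer: Final heading: South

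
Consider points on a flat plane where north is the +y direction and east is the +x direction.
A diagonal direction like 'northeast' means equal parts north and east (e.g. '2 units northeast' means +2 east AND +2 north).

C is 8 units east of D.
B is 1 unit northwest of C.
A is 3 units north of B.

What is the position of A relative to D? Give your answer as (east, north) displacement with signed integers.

Place D at the origin (east=0, north=0).
  C is 8 units east of D: delta (east=+8, north=+0); C at (east=8, north=0).
  B is 1 unit northwest of C: delta (east=-1, north=+1); B at (east=7, north=1).
  A is 3 units north of B: delta (east=+0, north=+3); A at (east=7, north=4).
Therefore A relative to D: (east=7, north=4).

Answer: A is at (east=7, north=4) relative to D.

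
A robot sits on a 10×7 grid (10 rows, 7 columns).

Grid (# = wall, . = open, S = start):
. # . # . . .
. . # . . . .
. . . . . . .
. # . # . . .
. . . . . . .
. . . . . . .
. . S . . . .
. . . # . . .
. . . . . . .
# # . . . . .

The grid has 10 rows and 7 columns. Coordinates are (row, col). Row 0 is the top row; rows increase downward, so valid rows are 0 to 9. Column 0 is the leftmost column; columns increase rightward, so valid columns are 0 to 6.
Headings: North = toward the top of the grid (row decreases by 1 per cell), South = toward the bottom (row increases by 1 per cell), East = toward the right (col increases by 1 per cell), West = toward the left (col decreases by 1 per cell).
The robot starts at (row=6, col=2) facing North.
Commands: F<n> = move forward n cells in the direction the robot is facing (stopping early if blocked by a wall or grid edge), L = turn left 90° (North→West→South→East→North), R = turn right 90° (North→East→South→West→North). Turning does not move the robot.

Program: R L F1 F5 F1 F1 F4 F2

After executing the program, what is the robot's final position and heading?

Start: (row=6, col=2), facing North
  R: turn right, now facing East
  L: turn left, now facing North
  F1: move forward 1, now at (row=5, col=2)
  F5: move forward 3/5 (blocked), now at (row=2, col=2)
  F1: move forward 0/1 (blocked), now at (row=2, col=2)
  F1: move forward 0/1 (blocked), now at (row=2, col=2)
  F4: move forward 0/4 (blocked), now at (row=2, col=2)
  F2: move forward 0/2 (blocked), now at (row=2, col=2)
Final: (row=2, col=2), facing North

Answer: Final position: (row=2, col=2), facing North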